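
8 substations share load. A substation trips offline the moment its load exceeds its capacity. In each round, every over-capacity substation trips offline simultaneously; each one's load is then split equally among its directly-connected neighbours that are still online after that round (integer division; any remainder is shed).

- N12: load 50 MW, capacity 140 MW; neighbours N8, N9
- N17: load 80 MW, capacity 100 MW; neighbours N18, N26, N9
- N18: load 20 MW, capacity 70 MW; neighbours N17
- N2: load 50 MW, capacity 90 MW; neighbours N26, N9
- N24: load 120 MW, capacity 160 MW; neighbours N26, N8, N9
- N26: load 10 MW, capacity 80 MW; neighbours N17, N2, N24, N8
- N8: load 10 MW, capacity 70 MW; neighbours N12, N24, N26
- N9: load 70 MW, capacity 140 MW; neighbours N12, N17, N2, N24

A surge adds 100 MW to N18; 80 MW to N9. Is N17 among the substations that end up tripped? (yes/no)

Round 1 — N18 at 120 > 70; N9 at 150 > 140. N18, N9 trip offline.
  N18 sheds 120 MW to N17: 120 each.
    N17: 80+120 = 200 > 100
  N9 sheds 150 MW to N12, N17, N2, N24: 37 each (2 lost).
    N12: 50+37 = 87 ≤ 140
    N17: 200+37 = 237 > 100
    N2: 50+37 = 87 ≤ 90
    N24: 120+37 = 157 ≤ 160
Round 2 — N17 trips offline.
  N17 sheds 237 MW to N26: 237 each.
    N26: 10+237 = 247 > 80
Round 3 — N26 trips offline.
  N26 sheds 247 MW to N2, N24, N8: 82 each (1 lost).
    N2: 87+82 = 169 > 90
    N24: 157+82 = 239 > 160
    N8: 10+82 = 92 > 70
Round 4 — N2, N24, N8 trip offline.
  N2 sheds 169 MW: no online neighbours, lost.
  N24 sheds 239 MW: no online neighbours, lost.
  N8 sheds 92 MW to N12: 92 each.
    N12: 87+92 = 179 > 140
Round 5 — N12 trips offline.
  N12 sheds 179 MW: no online neighbours, lost.
No further trips.

yes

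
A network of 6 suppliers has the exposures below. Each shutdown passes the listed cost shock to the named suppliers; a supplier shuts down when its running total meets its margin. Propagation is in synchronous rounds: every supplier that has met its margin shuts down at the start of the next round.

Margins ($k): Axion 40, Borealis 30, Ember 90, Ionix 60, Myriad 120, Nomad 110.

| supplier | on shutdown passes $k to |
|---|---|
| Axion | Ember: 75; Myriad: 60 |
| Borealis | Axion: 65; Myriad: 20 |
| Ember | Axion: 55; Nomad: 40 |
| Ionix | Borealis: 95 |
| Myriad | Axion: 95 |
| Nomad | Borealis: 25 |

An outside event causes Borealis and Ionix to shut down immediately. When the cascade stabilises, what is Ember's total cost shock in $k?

Round 1 — Borealis, Ionix shut down (initial).
  Axion: +65 → 65 ≥ 40
  Myriad: +20 → 20 < 120
Round 2 — Axion shuts down.
  Ember: +75 → 75 < 90
  Myriad: +60 → 80 < 120
No further shutdowns.

75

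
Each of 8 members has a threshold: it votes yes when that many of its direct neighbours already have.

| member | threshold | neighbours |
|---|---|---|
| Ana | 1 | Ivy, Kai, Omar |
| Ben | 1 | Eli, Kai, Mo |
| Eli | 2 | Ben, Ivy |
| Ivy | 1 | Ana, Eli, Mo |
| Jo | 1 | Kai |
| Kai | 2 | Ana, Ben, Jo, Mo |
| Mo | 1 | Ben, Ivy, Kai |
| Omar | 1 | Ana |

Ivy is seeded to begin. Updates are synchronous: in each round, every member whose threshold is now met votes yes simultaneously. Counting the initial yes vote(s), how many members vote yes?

Round 1 — Ivy votes yes (initial).
Round 2 — checking thresholds:
  Ana: 1 of 3 neighbours ≥ 1, votes yes.
  Eli: 1 of 2 neighbours < 2, not yet.
  Mo: 1 of 3 neighbours ≥ 1, votes yes.
Round 3 — checking thresholds:
  Ben: 1 of 3 neighbours ≥ 1, votes yes.
  Eli: 1 of 2 neighbours < 2, not yet.
  Kai: 2 of 4 neighbours ≥ 2, votes yes.
  Omar: 1 of 1 neighbours ≥ 1, votes yes.
Round 4 — checking thresholds:
  Eli: 2 of 2 neighbours ≥ 2, votes yes.
  Jo: 1 of 1 neighbours ≥ 1, votes yes.
Round 5 — no new yes votes; cascade stops.

8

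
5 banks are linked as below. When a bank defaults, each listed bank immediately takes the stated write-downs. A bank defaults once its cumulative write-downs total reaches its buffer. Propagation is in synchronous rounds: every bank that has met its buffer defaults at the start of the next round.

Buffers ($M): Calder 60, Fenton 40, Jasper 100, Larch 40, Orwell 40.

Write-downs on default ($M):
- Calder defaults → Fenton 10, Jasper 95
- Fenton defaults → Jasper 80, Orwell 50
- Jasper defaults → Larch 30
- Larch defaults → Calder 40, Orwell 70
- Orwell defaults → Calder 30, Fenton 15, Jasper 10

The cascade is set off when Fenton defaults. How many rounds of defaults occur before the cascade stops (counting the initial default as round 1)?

Round 1 — Fenton defaults (initial).
  Jasper: +80 → 80 < 100
  Orwell: +50 → 50 ≥ 40
Round 2 — Orwell defaults.
  Calder: +30 → 30 < 60
  Jasper: +10 → 90 < 100
No further defaults.

2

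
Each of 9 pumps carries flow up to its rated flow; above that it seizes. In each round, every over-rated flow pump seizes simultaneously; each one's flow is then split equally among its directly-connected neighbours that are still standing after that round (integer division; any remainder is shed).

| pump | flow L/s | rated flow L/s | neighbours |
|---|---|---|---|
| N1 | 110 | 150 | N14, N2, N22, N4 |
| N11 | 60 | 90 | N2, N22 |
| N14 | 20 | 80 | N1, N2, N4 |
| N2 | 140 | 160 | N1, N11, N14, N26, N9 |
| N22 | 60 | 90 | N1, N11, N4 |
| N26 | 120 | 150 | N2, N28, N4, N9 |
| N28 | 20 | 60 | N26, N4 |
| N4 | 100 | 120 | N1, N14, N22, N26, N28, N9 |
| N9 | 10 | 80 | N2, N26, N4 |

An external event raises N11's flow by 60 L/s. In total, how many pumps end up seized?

9

Round 1 — N11 at 120 > 90. N11 seizes.
  N11 sheds 120 L/s to N2, N22: 60 each.
    N2: 140+60 = 200 > 160
    N22: 60+60 = 120 > 90
Round 2 — N2, N22 seize.
  N2 sheds 200 L/s to N1, N14, N26, N9: 50 each.
    N1: 110+50 = 160 > 150
    N14: 20+50 = 70 ≤ 80
    N26: 120+50 = 170 > 150
    N9: 10+50 = 60 ≤ 80
  N22 sheds 120 L/s to N1, N4: 60 each.
    N1: 160+60 = 220 > 150
    N4: 100+60 = 160 > 120
Round 3 — N1, N26, N4 seize.
  N1 sheds 220 L/s to N14: 220 each.
    N14: 70+220 = 290 > 80
  N26 sheds 170 L/s to N28, N9: 85 each.
    N28: 20+85 = 105 > 60
    N9: 60+85 = 145 > 80
  N4 sheds 160 L/s to N14, N28, N9: 53 each (1 lost).
    N14: 290+53 = 343 > 80
    N28: 105+53 = 158 > 60
    N9: 145+53 = 198 > 80
Round 4 — N14, N28, N9 seize.
  N14 sheds 343 L/s: no online neighbours, lost.
  N28 sheds 158 L/s: no online neighbours, lost.
  N9 sheds 198 L/s: no online neighbours, lost.
No further seizures.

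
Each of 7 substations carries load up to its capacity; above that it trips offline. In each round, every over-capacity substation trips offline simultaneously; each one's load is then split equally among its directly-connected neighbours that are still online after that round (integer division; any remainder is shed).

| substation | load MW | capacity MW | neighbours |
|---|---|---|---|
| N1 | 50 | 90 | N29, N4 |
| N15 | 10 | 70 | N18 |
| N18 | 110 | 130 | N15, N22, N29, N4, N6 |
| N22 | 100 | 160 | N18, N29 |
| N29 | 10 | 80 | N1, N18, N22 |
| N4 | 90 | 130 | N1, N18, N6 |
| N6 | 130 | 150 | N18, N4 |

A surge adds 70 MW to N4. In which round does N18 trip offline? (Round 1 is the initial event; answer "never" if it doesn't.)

Round 1 — N4 at 160 > 130. N4 trips offline.
  N4 sheds 160 MW to N1, N18, N6: 53 each (1 lost).
    N1: 50+53 = 103 > 90
    N18: 110+53 = 163 > 130
    N6: 130+53 = 183 > 150
Round 2 — N1, N18, N6 trip offline.
  N1 sheds 103 MW to N29: 103 each.
    N29: 10+103 = 113 > 80
  N18 sheds 163 MW to N15, N22, N29: 54 each (1 lost).
    N15: 10+54 = 64 ≤ 70
    N22: 100+54 = 154 ≤ 160
    N29: 113+54 = 167 > 80
  N6 sheds 183 MW: no online neighbours, lost.
Round 3 — N29 trips offline.
  N29 sheds 167 MW to N22: 167 each.
    N22: 154+167 = 321 > 160
Round 4 — N22 trips offline.
  N22 sheds 321 MW: no online neighbours, lost.
No further trips.

2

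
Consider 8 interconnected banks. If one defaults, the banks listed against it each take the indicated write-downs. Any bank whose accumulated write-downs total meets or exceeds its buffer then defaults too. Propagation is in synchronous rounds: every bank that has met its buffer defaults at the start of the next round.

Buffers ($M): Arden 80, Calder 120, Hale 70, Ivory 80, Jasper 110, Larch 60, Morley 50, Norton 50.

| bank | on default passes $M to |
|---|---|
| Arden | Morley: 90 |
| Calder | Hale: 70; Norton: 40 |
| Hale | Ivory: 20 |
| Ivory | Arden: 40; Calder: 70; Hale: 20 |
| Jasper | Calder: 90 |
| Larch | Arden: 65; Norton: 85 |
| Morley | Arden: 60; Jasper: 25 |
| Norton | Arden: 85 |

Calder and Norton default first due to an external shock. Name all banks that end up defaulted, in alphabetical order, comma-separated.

Arden, Calder, Hale, Morley, Norton

Round 1 — Calder, Norton default (initial).
  Arden: +85 → 85 ≥ 80
  Hale: +70 → 70 ≥ 70
Round 2 — Arden, Hale default.
  Ivory: +20 → 20 < 80
  Morley: +90 → 90 ≥ 50
Round 3 — Morley defaults.
  Jasper: +25 → 25 < 110
No further defaults.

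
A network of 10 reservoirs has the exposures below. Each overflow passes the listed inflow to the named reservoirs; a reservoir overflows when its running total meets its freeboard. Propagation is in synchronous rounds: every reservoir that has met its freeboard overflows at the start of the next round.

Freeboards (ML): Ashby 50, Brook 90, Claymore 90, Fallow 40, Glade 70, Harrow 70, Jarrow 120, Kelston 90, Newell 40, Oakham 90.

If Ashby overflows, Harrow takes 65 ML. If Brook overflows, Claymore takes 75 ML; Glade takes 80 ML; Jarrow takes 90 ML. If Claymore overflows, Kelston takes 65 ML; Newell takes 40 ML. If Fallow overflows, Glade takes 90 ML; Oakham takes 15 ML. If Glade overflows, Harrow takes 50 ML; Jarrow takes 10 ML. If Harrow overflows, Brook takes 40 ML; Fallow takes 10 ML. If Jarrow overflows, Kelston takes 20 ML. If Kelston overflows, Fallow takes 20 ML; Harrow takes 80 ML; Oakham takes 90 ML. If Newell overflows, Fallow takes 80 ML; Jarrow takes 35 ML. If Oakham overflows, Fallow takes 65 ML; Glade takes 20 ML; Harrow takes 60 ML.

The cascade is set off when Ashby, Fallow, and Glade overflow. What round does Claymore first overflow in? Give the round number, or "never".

Round 1 — Ashby, Fallow, Glade overflow (initial).
  Harrow: +65+50 → 115 ≥ 70
  Jarrow: +10 → 10 < 120
  Oakham: +15 → 15 < 90
Round 2 — Harrow overflows.
  Brook: +40 → 40 < 90
No further overflows.

never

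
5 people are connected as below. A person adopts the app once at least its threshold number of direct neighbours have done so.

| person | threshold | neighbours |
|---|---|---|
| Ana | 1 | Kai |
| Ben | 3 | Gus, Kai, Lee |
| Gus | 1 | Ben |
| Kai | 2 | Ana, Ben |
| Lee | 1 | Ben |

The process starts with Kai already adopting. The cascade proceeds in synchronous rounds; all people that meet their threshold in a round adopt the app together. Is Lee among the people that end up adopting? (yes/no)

Round 1 — Kai adopts the app (initial).
Round 2 — checking thresholds:
  Ana: 1 of 1 neighbours ≥ 1, adopts the app.
  Ben: 1 of 3 neighbours < 3, not yet.
Round 3 — no new adoptions; cascade stops.

no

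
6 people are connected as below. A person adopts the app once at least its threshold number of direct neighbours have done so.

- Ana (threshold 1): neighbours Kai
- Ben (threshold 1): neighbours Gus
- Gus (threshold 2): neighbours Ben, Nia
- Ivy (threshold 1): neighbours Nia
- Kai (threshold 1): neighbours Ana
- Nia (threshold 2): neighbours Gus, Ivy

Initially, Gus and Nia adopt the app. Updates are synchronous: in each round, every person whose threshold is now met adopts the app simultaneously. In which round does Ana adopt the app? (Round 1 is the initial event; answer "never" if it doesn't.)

never

Round 1 — Gus, Nia adopt the app (initial).
Round 2 — checking thresholds:
  Ben: 1 of 1 neighbours ≥ 1, adopts the app.
  Ivy: 1 of 1 neighbours ≥ 1, adopts the app.
Round 3 — no new adoptions; cascade stops.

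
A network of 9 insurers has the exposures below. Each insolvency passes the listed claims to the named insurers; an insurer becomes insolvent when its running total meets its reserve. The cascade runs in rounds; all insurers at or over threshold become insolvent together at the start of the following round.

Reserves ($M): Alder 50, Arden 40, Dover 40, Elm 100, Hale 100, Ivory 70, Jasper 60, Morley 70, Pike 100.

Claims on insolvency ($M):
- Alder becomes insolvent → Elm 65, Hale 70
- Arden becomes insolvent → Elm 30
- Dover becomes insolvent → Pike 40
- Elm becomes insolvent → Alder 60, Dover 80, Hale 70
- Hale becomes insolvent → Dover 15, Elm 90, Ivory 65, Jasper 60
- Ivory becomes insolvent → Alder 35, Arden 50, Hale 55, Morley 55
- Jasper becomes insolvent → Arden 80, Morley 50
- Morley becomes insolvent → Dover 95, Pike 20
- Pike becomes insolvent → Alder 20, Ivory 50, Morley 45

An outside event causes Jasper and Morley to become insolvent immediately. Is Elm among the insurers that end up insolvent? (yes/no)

no

Round 1 — Jasper, Morley become insolvent (initial).
  Arden: +80 → 80 ≥ 40
  Dover: +95 → 95 ≥ 40
  Pike: +20 → 20 < 100
Round 2 — Arden, Dover become insolvent.
  Elm: +30 → 30 < 100
  Pike: +40 → 60 < 100
No further insolvencies.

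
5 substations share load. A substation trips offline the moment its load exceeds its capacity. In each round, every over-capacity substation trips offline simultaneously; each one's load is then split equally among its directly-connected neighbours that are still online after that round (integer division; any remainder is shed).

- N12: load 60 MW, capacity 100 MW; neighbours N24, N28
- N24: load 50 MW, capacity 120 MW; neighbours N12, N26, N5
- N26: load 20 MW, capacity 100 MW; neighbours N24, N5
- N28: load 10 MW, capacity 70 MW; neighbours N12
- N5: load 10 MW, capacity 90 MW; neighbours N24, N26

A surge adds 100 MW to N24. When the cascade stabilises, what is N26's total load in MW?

Round 1 — N24 at 150 > 120. N24 trips offline.
  N24 sheds 150 MW to N12, N26, N5: 50 each.
    N12: 60+50 = 110 > 100
    N26: 20+50 = 70 ≤ 100
    N5: 10+50 = 60 ≤ 90
Round 2 — N12 trips offline.
  N12 sheds 110 MW to N28: 110 each.
    N28: 10+110 = 120 > 70
Round 3 — N28 trips offline.
  N28 sheds 120 MW: no online neighbours, lost.
No further trips.

70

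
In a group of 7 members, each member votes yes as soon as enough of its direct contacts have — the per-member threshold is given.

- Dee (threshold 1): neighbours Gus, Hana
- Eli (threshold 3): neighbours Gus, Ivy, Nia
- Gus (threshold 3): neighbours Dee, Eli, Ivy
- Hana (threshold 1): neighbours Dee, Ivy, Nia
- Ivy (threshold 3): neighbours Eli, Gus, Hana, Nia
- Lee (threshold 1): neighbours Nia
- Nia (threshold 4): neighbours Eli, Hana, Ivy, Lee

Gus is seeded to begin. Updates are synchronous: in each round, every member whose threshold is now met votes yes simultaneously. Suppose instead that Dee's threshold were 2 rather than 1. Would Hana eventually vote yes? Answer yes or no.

no

With Dee's threshold at 2:
Round 1 — Gus votes yes (initial).
Round 2 — no new yes votes; cascade stops.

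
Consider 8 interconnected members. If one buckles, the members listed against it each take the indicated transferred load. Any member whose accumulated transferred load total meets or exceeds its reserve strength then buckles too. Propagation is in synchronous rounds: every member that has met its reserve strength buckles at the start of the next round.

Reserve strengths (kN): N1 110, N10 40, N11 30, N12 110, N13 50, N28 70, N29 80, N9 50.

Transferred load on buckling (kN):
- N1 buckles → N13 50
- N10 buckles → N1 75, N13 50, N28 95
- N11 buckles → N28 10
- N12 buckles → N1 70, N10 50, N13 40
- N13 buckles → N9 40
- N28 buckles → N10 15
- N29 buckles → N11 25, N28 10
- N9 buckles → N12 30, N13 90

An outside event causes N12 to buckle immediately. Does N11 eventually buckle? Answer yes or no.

Round 1 — N12 buckles (initial).
  N1: +70 → 70 < 110
  N10: +50 → 50 ≥ 40
  N13: +40 → 40 < 50
Round 2 — N10 buckles.
  N1: +75 → 145 ≥ 110
  N13: +50 → 90 ≥ 50
  N28: +95 → 95 ≥ 70
Round 3 — N1, N13, N28 buckle.
  N9: +40 → 40 < 50
No further bucklings.

no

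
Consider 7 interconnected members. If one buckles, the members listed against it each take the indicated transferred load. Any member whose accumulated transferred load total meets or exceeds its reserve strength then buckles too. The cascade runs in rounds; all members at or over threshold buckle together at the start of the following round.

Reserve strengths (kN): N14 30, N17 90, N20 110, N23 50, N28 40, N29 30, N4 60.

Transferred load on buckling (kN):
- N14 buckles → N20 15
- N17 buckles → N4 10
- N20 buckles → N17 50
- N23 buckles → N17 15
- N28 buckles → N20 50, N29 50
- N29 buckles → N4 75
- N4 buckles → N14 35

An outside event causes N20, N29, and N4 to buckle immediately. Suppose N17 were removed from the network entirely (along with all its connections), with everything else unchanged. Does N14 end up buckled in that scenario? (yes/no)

yes

With N17 removed:
Round 1 — N20, N29, N4 buckle (initial).
  N14: +35 → 35 ≥ 30
Round 2 — N14 buckles.
No further bucklings.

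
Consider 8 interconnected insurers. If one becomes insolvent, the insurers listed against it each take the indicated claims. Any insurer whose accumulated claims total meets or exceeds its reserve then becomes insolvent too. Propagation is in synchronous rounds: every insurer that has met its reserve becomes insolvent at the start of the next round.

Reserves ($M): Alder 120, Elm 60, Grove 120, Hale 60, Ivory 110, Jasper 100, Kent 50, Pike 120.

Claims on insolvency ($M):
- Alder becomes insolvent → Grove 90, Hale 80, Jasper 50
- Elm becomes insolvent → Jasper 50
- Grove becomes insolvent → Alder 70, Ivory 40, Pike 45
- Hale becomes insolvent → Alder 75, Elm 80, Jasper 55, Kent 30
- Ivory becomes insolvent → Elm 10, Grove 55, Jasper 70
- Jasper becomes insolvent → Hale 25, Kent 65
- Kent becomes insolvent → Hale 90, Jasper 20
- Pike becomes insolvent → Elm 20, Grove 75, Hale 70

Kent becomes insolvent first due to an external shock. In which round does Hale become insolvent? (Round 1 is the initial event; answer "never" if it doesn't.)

Round 1 — Kent becomes insolvent (initial).
  Hale: +90 → 90 ≥ 60
  Jasper: +20 → 20 < 100
Round 2 — Hale becomes insolvent.
  Alder: +75 → 75 < 120
  Elm: +80 → 80 ≥ 60
  Jasper: +55 → 75 < 100
Round 3 — Elm becomes insolvent.
  Jasper: +50 → 125 ≥ 100
Round 4 — Jasper becomes insolvent.
No further insolvencies.

2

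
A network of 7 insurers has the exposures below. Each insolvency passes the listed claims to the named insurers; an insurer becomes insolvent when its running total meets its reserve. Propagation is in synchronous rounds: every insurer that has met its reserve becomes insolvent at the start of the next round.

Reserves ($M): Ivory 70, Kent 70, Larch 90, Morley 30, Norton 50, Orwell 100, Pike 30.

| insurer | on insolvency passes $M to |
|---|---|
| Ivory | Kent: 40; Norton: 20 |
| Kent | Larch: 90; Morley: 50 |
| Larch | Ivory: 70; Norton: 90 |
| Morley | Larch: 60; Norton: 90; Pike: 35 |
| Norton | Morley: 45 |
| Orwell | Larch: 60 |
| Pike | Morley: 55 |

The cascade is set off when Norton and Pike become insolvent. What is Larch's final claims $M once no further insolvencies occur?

Round 1 — Norton, Pike become insolvent (initial).
  Morley: +45+55 → 100 ≥ 30
Round 2 — Morley becomes insolvent.
  Larch: +60 → 60 < 90
No further insolvencies.

60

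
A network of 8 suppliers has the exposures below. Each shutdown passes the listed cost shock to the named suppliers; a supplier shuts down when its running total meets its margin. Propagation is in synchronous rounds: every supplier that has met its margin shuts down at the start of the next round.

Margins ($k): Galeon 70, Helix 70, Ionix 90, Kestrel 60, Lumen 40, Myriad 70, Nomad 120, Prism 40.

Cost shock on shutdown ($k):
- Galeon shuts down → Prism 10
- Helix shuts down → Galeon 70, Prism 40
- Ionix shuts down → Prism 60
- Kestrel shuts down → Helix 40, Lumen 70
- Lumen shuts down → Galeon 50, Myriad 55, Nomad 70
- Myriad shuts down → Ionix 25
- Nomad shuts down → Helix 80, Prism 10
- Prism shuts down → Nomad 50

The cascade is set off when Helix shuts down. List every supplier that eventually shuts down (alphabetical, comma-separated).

Galeon, Helix, Prism

Round 1 — Helix shuts down (initial).
  Galeon: +70 → 70 ≥ 70
  Prism: +40 → 40 ≥ 40
Round 2 — Galeon, Prism shut down.
  Nomad: +50 → 50 < 120
No further shutdowns.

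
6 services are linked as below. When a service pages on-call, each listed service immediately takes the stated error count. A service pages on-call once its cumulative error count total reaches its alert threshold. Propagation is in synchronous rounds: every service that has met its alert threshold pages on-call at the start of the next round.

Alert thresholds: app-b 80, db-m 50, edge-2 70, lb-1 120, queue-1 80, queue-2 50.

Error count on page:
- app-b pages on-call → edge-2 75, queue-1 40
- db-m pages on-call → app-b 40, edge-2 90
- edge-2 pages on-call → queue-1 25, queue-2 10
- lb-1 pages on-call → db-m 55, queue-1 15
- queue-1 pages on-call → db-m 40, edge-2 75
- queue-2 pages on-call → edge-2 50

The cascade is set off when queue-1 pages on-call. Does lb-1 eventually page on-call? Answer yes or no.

no

Round 1 — queue-1 pages on-call (initial).
  db-m: +40 → 40 < 50
  edge-2: +75 → 75 ≥ 70
Round 2 — edge-2 pages on-call.
  queue-2: +10 → 10 < 50
No further pages.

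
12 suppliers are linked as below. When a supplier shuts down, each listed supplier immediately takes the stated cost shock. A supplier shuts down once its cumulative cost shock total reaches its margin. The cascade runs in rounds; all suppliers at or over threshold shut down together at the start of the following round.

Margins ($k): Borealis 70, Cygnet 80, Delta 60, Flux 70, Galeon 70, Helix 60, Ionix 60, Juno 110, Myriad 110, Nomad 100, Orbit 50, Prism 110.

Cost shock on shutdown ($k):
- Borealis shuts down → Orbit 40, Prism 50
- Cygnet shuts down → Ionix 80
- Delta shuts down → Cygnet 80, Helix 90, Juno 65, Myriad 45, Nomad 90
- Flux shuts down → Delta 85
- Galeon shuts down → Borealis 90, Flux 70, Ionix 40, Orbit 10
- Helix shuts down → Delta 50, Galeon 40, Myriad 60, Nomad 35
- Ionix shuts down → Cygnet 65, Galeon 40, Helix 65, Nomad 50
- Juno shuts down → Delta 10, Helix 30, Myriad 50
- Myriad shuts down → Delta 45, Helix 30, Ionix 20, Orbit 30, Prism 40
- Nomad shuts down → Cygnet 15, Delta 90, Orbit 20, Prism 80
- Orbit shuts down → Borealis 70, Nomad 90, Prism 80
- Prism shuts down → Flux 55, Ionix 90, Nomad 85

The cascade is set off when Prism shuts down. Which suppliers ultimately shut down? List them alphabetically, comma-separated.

Borealis, Cygnet, Delta, Flux, Galeon, Helix, Ionix, Nomad, Orbit, Prism

Round 1 — Prism shuts down (initial).
  Flux: +55 → 55 < 70
  Ionix: +90 → 90 ≥ 60
  Nomad: +85 → 85 < 100
Round 2 — Ionix shuts down.
  Cygnet: +65 → 65 < 80
  Galeon: +40 → 40 < 70
  Helix: +65 → 65 ≥ 60
  Nomad: +50 → 135 ≥ 100
Round 3 — Helix, Nomad shut down.
  Cygnet: +15 → 80 ≥ 80
  Delta: +50+90 → 140 ≥ 60
  Galeon: +40 → 80 ≥ 70
  Myriad: +60 → 60 < 110
  Orbit: +20 → 20 < 50
Round 4 — Cygnet, Delta, Galeon shut down.
  Borealis: +90 → 90 ≥ 70
  Flux: +70 → 125 ≥ 70
  Juno: +65 → 65 < 110
  Myriad: +45 → 105 < 110
  Orbit: +10 → 30 < 50
Round 5 — Borealis, Flux shut down.
  Orbit: +40 → 70 ≥ 50
Round 6 — Orbit shuts down.
No further shutdowns.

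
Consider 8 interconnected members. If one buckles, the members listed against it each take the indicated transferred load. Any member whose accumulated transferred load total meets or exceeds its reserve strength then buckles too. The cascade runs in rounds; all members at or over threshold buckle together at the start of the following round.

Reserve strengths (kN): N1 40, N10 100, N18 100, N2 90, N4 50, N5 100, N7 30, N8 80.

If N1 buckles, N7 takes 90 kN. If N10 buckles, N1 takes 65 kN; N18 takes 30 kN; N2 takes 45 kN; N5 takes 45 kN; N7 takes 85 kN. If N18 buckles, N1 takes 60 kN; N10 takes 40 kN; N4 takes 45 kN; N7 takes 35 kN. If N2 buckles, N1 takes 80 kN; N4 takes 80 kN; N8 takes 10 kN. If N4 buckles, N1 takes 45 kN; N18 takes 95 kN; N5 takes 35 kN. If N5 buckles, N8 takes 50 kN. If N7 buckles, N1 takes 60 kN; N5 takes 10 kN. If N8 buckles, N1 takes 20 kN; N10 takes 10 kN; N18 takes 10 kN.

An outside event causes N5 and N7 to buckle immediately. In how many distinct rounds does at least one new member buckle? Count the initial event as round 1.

2

Round 1 — N5, N7 buckle (initial).
  N1: +60 → 60 ≥ 40
  N8: +50 → 50 < 80
Round 2 — N1 buckles.
No further bucklings.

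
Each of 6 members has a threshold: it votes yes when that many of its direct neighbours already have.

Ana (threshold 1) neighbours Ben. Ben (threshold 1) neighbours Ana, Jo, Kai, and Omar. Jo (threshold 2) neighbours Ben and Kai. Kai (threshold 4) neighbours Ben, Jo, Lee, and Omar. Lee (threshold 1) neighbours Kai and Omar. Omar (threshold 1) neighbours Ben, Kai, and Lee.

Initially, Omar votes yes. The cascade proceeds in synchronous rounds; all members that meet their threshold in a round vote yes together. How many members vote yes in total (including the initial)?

Round 1 — Omar votes yes (initial).
Round 2 — checking thresholds:
  Ben: 1 of 4 neighbours ≥ 1, votes yes.
  Kai: 1 of 4 neighbours < 4, not yet.
  Lee: 1 of 2 neighbours ≥ 1, votes yes.
Round 3 — checking thresholds:
  Ana: 1 of 1 neighbours ≥ 1, votes yes.
  Jo: 1 of 2 neighbours < 2, not yet.
  Kai: 3 of 4 neighbours < 4, not yet.
Round 4 — no new yes votes; cascade stops.

4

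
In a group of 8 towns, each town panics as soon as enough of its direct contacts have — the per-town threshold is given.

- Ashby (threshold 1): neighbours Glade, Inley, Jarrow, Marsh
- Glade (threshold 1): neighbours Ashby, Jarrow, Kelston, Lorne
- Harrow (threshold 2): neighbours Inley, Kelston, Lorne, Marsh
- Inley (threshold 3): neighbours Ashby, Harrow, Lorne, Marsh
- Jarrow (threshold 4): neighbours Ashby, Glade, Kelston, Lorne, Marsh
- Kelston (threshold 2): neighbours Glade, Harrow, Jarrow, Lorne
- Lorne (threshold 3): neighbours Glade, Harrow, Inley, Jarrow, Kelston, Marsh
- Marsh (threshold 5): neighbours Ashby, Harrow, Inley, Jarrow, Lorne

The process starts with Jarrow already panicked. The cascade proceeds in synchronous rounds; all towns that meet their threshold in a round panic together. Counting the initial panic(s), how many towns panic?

8

Round 1 — Jarrow panics (initial).
Round 2 — checking thresholds:
  Ashby: 1 of 4 neighbours ≥ 1, panics.
  Glade: 1 of 4 neighbours ≥ 1, panics.
  Kelston: 1 of 4 neighbours < 2, below threshold.
  Lorne: 1 of 6 neighbours < 3, below threshold.
  Marsh: 1 of 5 neighbours < 5, below threshold.
Round 3 — checking thresholds:
  Inley: 1 of 4 neighbours < 3, below threshold.
  Kelston: 2 of 4 neighbours ≥ 2, panics.
  Lorne: 2 of 6 neighbours < 3, below threshold.
  Marsh: 2 of 5 neighbours < 5, below threshold.
Round 4 — checking thresholds:
  Harrow: 1 of 4 neighbours < 2, below threshold.
  Inley: 1 of 4 neighbours < 3, below threshold.
  Lorne: 3 of 6 neighbours ≥ 3, panics.
  Marsh: 2 of 5 neighbours < 5, below threshold.
Round 5 — checking thresholds:
  Harrow: 2 of 4 neighbours ≥ 2, panics.
  Inley: 2 of 4 neighbours < 3, below threshold.
  Marsh: 3 of 5 neighbours < 5, below threshold.
Round 6 — checking thresholds:
  Inley: 3 of 4 neighbours ≥ 3, panics.
  Marsh: 4 of 5 neighbours < 5, below threshold.
Round 7 — checking thresholds:
  Marsh: 5 of 5 neighbours ≥ 5, panics.
Round 8 — no new panics; cascade stops.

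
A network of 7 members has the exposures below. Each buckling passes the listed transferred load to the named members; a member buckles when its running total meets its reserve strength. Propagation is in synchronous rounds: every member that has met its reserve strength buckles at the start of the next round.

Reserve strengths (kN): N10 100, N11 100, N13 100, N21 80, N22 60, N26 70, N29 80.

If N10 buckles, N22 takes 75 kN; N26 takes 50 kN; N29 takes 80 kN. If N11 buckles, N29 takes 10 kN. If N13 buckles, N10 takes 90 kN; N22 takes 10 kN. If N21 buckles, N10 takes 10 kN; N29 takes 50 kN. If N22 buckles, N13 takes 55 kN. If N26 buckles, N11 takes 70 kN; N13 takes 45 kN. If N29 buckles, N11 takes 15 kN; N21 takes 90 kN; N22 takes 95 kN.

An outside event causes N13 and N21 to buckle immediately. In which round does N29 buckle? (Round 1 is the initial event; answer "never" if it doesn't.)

3

Round 1 — N13, N21 buckle (initial).
  N10: +90+10 → 100 ≥ 100
  N22: +10 → 10 < 60
  N29: +50 → 50 < 80
Round 2 — N10 buckles.
  N22: +75 → 85 ≥ 60
  N26: +50 → 50 < 70
  N29: +80 → 130 ≥ 80
Round 3 — N22, N29 buckle.
  N11: +15 → 15 < 100
No further bucklings.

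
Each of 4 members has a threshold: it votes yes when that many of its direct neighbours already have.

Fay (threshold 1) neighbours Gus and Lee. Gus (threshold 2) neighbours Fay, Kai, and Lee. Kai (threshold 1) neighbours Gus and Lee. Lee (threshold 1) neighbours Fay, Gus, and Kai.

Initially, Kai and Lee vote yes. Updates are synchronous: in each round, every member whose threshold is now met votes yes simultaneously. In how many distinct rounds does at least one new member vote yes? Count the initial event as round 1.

Round 1 — Kai, Lee vote yes (initial).
Round 2 — checking thresholds:
  Fay: 1 of 2 neighbours ≥ 1, votes yes.
  Gus: 2 of 3 neighbours ≥ 2, votes yes.
Round 3 — no new yes votes; cascade stops.

2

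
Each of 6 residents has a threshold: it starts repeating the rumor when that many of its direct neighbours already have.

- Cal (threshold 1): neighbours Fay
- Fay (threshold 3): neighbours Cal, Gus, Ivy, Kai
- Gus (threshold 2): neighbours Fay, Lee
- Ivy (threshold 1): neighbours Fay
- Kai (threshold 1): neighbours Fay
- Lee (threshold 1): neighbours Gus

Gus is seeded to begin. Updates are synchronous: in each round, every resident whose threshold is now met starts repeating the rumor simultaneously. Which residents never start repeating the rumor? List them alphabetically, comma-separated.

Round 1 — Gus starts repeating the rumor (initial).
Round 2 — checking thresholds:
  Fay: 1 of 4 neighbours < 3, not yet.
  Lee: 1 of 1 neighbours ≥ 1, starts repeating the rumor.
Round 3 — no new spreads; cascade stops.

Cal, Fay, Ivy, Kai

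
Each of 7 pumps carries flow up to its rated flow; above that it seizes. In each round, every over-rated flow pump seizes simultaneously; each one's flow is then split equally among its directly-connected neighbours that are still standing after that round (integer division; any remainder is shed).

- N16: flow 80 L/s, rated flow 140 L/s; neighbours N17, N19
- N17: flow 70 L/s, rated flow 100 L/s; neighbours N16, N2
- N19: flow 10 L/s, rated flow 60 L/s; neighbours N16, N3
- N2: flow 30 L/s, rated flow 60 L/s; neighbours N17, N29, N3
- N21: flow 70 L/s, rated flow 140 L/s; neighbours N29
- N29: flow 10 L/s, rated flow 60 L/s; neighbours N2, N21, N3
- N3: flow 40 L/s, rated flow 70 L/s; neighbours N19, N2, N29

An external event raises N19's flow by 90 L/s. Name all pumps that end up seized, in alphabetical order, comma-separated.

N16, N17, N19, N2, N21, N29, N3

Round 1 — N19 at 100 > 60. N19 seizes.
  N19 sheds 100 L/s to N16, N3: 50 each.
    N16: 80+50 = 130 ≤ 140
    N3: 40+50 = 90 > 70
Round 2 — N3 seizes.
  N3 sheds 90 L/s to N2, N29: 45 each.
    N2: 30+45 = 75 > 60
    N29: 10+45 = 55 ≤ 60
Round 3 — N2 seizes.
  N2 sheds 75 L/s to N17, N29: 37 each (1 lost).
    N17: 70+37 = 107 > 100
    N29: 55+37 = 92 > 60
Round 4 — N17, N29 seize.
  N17 sheds 107 L/s to N16: 107 each.
    N16: 130+107 = 237 > 140
  N29 sheds 92 L/s to N21: 92 each.
    N21: 70+92 = 162 > 140
Round 5 — N16, N21 seize.
  N16 sheds 237 L/s: no online neighbours, lost.
  N21 sheds 162 L/s: no online neighbours, lost.
No further seizures.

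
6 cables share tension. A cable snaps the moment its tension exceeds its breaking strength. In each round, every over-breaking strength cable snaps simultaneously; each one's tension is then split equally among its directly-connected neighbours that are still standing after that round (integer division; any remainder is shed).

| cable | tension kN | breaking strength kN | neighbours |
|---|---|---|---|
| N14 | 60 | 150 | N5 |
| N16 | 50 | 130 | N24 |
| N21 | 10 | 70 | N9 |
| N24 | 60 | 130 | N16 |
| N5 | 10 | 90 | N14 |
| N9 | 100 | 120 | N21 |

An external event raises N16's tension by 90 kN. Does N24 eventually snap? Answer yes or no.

Round 1 — N16 at 140 > 130. N16 snaps.
  N16 sheds 140 kN to N24: 140 each.
    N24: 60+140 = 200 > 130
Round 2 — N24 snaps.
  N24 sheds 200 kN: no online neighbours, lost.
No further breaks.

yes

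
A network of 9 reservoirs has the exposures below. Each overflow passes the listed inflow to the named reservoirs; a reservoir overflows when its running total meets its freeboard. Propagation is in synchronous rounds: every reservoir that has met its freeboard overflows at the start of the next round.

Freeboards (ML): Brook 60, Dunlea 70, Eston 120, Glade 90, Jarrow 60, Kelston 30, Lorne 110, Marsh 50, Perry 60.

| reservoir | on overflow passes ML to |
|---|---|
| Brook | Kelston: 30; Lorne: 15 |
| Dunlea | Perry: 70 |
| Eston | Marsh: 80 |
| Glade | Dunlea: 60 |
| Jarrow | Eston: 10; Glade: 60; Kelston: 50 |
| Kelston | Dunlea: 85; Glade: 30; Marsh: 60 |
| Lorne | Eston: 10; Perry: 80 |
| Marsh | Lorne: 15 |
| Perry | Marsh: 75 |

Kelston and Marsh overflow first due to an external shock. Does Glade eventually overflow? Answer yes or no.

Round 1 — Kelston, Marsh overflow (initial).
  Dunlea: +85 → 85 ≥ 70
  Glade: +30 → 30 < 90
  Lorne: +15 → 15 < 110
Round 2 — Dunlea overflows.
  Perry: +70 → 70 ≥ 60
Round 3 — Perry overflows.
No further overflows.

no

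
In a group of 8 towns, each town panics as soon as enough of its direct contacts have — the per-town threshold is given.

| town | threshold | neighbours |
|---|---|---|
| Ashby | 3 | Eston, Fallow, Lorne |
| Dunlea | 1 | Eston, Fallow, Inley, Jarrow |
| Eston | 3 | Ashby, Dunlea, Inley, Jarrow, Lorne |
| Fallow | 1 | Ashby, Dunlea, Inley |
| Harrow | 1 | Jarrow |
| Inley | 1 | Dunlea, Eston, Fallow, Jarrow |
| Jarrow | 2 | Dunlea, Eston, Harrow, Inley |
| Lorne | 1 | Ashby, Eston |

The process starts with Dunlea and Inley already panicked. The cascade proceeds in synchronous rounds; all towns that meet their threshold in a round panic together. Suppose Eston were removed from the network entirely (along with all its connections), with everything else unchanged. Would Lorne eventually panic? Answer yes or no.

no

With Eston removed:
Round 1 — Dunlea, Inley panic (initial).
Round 2 — checking thresholds:
  Fallow: 2 of 3 neighbours ≥ 1, panics.
  Jarrow: 2 of 3 neighbours ≥ 2, panics.
Round 3 — checking thresholds:
  Ashby: 1 of 2 neighbours < 3, holds.
  Harrow: 1 of 1 neighbours ≥ 1, panics.
Round 4 — no new panics; cascade stops.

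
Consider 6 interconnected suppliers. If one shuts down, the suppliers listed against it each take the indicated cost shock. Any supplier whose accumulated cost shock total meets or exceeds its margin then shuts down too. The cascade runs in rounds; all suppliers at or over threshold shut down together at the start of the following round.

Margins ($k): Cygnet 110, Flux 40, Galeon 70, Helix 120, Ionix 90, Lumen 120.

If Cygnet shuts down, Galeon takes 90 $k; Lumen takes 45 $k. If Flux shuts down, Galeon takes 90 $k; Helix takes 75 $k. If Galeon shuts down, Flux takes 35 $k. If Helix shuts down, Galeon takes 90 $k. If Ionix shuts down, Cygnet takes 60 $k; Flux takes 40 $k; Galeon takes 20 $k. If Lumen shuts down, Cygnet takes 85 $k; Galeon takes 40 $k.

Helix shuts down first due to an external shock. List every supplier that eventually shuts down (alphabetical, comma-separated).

Galeon, Helix

Round 1 — Helix shuts down (initial).
  Galeon: +90 → 90 ≥ 70
Round 2 — Galeon shuts down.
  Flux: +35 → 35 < 40
No further shutdowns.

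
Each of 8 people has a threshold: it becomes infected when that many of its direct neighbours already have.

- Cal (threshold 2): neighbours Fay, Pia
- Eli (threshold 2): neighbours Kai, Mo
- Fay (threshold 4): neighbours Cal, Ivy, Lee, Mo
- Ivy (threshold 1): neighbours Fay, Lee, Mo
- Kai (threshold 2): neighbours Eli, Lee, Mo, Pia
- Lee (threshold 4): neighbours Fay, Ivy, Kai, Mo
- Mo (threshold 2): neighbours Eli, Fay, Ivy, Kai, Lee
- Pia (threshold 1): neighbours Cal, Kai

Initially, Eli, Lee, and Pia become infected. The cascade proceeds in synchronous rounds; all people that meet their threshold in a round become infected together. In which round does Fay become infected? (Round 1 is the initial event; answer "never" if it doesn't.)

never

Round 1 — Eli, Lee, Pia become infected (initial).
Round 2 — checking thresholds:
  Cal: 1 of 2 neighbours < 2, below threshold.
  Fay: 1 of 4 neighbours < 4, below threshold.
  Ivy: 1 of 3 neighbours ≥ 1, becomes infected.
  Kai: 3 of 4 neighbours ≥ 2, becomes infected.
  Mo: 2 of 5 neighbours ≥ 2, becomes infected.
Round 3 — no new infections; cascade stops.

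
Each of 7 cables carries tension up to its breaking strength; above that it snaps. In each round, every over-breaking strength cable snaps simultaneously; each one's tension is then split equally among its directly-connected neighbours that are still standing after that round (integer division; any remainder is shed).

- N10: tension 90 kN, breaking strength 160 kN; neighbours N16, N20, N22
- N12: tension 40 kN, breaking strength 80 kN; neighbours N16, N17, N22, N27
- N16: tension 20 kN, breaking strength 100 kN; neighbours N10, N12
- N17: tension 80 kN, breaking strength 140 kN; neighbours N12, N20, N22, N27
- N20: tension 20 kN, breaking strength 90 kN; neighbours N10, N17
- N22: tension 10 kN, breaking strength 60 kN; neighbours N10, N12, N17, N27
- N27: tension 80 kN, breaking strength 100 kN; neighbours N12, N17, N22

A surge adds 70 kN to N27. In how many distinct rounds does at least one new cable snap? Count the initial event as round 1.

5

Round 1 — N27 at 150 > 100. N27 snaps.
  N27 sheds 150 kN to N12, N17, N22: 50 each.
    N12: 40+50 = 90 > 80
    N17: 80+50 = 130 ≤ 140
    N22: 10+50 = 60 ≤ 60
Round 2 — N12 snaps.
  N12 sheds 90 kN to N16, N17, N22: 30 each.
    N16: 20+30 = 50 ≤ 100
    N17: 130+30 = 160 > 140
    N22: 60+30 = 90 > 60
Round 3 — N17, N22 snap.
  N17 sheds 160 kN to N20: 160 each.
    N20: 20+160 = 180 > 90
  N22 sheds 90 kN to N10: 90 each.
    N10: 90+90 = 180 > 160
Round 4 — N10, N20 snap.
  N10 sheds 180 kN to N16: 180 each.
    N16: 50+180 = 230 > 100
  N20 sheds 180 kN: no online neighbours, lost.
Round 5 — N16 snaps.
  N16 sheds 230 kN: no online neighbours, lost.
No further breaks.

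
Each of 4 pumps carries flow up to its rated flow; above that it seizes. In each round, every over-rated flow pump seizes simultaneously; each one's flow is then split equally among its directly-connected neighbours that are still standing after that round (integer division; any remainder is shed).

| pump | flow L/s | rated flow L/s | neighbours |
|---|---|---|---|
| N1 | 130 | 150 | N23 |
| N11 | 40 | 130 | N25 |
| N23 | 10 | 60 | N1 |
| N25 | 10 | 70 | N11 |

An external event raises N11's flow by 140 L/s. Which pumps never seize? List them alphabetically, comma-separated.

N1, N23

Round 1 — N11 at 180 > 130. N11 seizes.
  N11 sheds 180 L/s to N25: 180 each.
    N25: 10+180 = 190 > 70
Round 2 — N25 seizes.
  N25 sheds 190 L/s: no online neighbours, lost.
No further seizures.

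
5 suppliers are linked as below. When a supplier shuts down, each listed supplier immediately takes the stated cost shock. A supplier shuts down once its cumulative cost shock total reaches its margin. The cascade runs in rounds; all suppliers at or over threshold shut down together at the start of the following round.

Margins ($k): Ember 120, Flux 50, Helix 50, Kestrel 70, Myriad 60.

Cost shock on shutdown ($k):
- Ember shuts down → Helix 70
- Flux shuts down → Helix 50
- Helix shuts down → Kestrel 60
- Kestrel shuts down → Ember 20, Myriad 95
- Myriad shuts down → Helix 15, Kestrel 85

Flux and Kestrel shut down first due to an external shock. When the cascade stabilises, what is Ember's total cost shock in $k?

Round 1 — Flux, Kestrel shut down (initial).
  Ember: +20 → 20 < 120
  Helix: +50 → 50 ≥ 50
  Myriad: +95 → 95 ≥ 60
Round 2 — Helix, Myriad shut down.
No further shutdowns.

20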